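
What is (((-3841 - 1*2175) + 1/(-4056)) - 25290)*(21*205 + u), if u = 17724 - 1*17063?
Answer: -24252633167/156 ≈ -1.5547e+8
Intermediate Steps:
u = 661 (u = 17724 - 17063 = 661)
(((-3841 - 1*2175) + 1/(-4056)) - 25290)*(21*205 + u) = (((-3841 - 1*2175) + 1/(-4056)) - 25290)*(21*205 + 661) = (((-3841 - 2175) - 1/4056) - 25290)*(4305 + 661) = ((-6016 - 1/4056) - 25290)*4966 = (-24400897/4056 - 25290)*4966 = -126977137/4056*4966 = -24252633167/156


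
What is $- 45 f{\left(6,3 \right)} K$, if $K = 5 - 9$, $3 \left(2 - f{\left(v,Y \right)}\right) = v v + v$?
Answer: $-2160$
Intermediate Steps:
$f{\left(v,Y \right)} = 2 - \frac{v}{3} - \frac{v^{2}}{3}$ ($f{\left(v,Y \right)} = 2 - \frac{v v + v}{3} = 2 - \frac{v^{2} + v}{3} = 2 - \frac{v + v^{2}}{3} = 2 - \left(\frac{v}{3} + \frac{v^{2}}{3}\right) = 2 - \frac{v}{3} - \frac{v^{2}}{3}$)
$K = -4$ ($K = 5 - 9 = -4$)
$- 45 f{\left(6,3 \right)} K = - 45 \left(2 - 2 - \frac{6^{2}}{3}\right) \left(-4\right) = - 45 \left(2 - 2 - 12\right) \left(-4\right) = \left(-45\right) \left(-12\right) \left(-4\right) = 540 \left(-4\right) = -2160$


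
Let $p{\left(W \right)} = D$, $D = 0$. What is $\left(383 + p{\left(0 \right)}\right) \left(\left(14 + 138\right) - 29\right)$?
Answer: $47109$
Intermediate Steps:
$p{\left(W \right)} = 0$
$\left(383 + p{\left(0 \right)}\right) \left(\left(14 + 138\right) - 29\right) = \left(383 + 0\right) \left(\left(14 + 138\right) - 29\right) = 383 \left(152 - 29\right) = 383 \cdot 123 = 47109$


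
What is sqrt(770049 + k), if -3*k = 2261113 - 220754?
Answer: 2*sqrt(202341)/3 ≈ 299.88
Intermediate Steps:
k = -2040359/3 (k = -(2261113 - 220754)/3 = -1/3*2040359 = -2040359/3 ≈ -6.8012e+5)
sqrt(770049 + k) = sqrt(770049 - 2040359/3) = sqrt(269788/3) = 2*sqrt(202341)/3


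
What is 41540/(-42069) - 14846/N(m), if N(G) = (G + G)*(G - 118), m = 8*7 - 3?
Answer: 13013299/11148285 ≈ 1.1673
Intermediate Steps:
m = 53 (m = 56 - 3 = 53)
N(G) = 2*G*(-118 + G) (N(G) = (2*G)*(-118 + G) = 2*G*(-118 + G))
41540/(-42069) - 14846/N(m) = 41540/(-42069) - 14846*1/(106*(-118 + 53)) = 41540*(-1/42069) - 14846/(2*53*(-65)) = -41540/42069 - 14846/(-6890) = -41540/42069 - 14846*(-1/6890) = -41540/42069 + 571/265 = 13013299/11148285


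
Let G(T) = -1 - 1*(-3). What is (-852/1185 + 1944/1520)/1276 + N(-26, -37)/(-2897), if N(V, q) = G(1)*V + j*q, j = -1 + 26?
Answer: 3747319161/11097109144 ≈ 0.33768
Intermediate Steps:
G(T) = 2 (G(T) = -1 + 3 = 2)
j = 25
N(V, q) = 2*V + 25*q
(-852/1185 + 1944/1520)/1276 + N(-26, -37)/(-2897) = (-852/1185 + 1944/1520)/1276 + (2*(-26) + 25*(-37))/(-2897) = (-852*1/1185 + 1944*(1/1520))*(1/1276) + (-52 - 925)*(-1/2897) = (-284/395 + 243/190)*(1/1276) - 977*(-1/2897) = (1681/3002)*(1/1276) + 977/2897 = 1681/3830552 + 977/2897 = 3747319161/11097109144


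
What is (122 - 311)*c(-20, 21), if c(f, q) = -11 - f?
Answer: -1701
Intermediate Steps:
(122 - 311)*c(-20, 21) = (122 - 311)*(-11 - 1*(-20)) = -189*(-11 + 20) = -189*9 = -1701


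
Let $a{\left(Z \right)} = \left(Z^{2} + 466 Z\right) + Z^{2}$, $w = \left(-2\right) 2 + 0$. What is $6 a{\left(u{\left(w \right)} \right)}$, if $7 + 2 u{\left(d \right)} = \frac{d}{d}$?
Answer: $-8280$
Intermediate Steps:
$w = -4$ ($w = -4 + 0 = -4$)
$u{\left(d \right)} = -3$ ($u{\left(d \right)} = - \frac{7}{2} + \frac{d \frac{1}{d}}{2} = - \frac{7}{2} + \frac{1}{2} \cdot 1 = - \frac{7}{2} + \frac{1}{2} = -3$)
$a{\left(Z \right)} = 2 Z^{2} + 466 Z$
$6 a{\left(u{\left(w \right)} \right)} = 6 \cdot 2 \left(-3\right) \left(233 - 3\right) = 6 \cdot 2 \left(-3\right) 230 = 6 \left(-1380\right) = -8280$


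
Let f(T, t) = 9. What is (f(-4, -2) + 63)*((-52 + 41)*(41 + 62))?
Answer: -81576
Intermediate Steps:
(f(-4, -2) + 63)*((-52 + 41)*(41 + 62)) = (9 + 63)*((-52 + 41)*(41 + 62)) = 72*(-11*103) = 72*(-1133) = -81576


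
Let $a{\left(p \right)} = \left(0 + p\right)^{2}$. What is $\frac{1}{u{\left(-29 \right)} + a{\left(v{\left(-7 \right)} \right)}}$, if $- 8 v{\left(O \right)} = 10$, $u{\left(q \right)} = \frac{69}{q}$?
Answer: $- \frac{464}{379} \approx -1.2243$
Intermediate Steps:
$v{\left(O \right)} = - \frac{5}{4}$ ($v{\left(O \right)} = \left(- \frac{1}{8}\right) 10 = - \frac{5}{4}$)
$a{\left(p \right)} = p^{2}$
$\frac{1}{u{\left(-29 \right)} + a{\left(v{\left(-7 \right)} \right)}} = \frac{1}{\frac{69}{-29} + \left(- \frac{5}{4}\right)^{2}} = \frac{1}{69 \left(- \frac{1}{29}\right) + \frac{25}{16}} = \frac{1}{- \frac{69}{29} + \frac{25}{16}} = \frac{1}{- \frac{379}{464}} = - \frac{464}{379}$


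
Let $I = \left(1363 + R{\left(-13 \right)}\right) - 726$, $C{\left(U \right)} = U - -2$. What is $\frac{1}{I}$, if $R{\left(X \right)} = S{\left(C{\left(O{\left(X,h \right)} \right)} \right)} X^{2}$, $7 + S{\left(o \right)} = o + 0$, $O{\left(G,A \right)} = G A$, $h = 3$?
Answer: $- \frac{1}{6799} \approx -0.00014708$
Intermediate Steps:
$O{\left(G,A \right)} = A G$
$C{\left(U \right)} = 2 + U$ ($C{\left(U \right)} = U + 2 = 2 + U$)
$S{\left(o \right)} = -7 + o$ ($S{\left(o \right)} = -7 + \left(o + 0\right) = -7 + o$)
$R{\left(X \right)} = X^{2} \left(-5 + 3 X\right)$ ($R{\left(X \right)} = \left(-7 + \left(2 + 3 X\right)\right) X^{2} = \left(-5 + 3 X\right) X^{2} = X^{2} \left(-5 + 3 X\right)$)
$I = -6799$ ($I = \left(1363 + \left(-13\right)^{2} \left(-5 + 3 \left(-13\right)\right)\right) - 726 = \left(1363 + 169 \left(-5 - 39\right)\right) - 726 = \left(1363 + 169 \left(-44\right)\right) - 726 = \left(1363 - 7436\right) - 726 = -6073 - 726 = -6799$)
$\frac{1}{I} = \frac{1}{-6799} = - \frac{1}{6799}$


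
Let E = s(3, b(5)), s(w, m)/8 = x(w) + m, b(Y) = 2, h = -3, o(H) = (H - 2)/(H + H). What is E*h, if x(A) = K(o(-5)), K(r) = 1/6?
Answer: -52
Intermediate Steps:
o(H) = (-2 + H)/(2*H) (o(H) = (-2 + H)/((2*H)) = (-2 + H)*(1/(2*H)) = (-2 + H)/(2*H))
K(r) = 1/6
x(A) = 1/6
s(w, m) = 4/3 + 8*m (s(w, m) = 8*(1/6 + m) = 4/3 + 8*m)
E = 52/3 (E = 4/3 + 8*2 = 4/3 + 16 = 52/3 ≈ 17.333)
E*h = (52/3)*(-3) = -52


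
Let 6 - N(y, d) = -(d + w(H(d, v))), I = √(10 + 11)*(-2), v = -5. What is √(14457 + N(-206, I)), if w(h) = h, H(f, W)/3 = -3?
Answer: √(14454 - 2*√21) ≈ 120.19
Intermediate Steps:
H(f, W) = -9 (H(f, W) = 3*(-3) = -9)
I = -2*√21 (I = √21*(-2) = -2*√21 ≈ -9.1651)
N(y, d) = -3 + d (N(y, d) = 6 - (-1)*(d - 9) = 6 - (-1)*(-9 + d) = 6 - (9 - d) = 6 + (-9 + d) = -3 + d)
√(14457 + N(-206, I)) = √(14457 + (-3 - 2*√21)) = √(14454 - 2*√21)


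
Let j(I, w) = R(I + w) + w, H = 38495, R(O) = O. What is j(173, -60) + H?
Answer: 38548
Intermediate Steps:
j(I, w) = I + 2*w (j(I, w) = (I + w) + w = I + 2*w)
j(173, -60) + H = (173 + 2*(-60)) + 38495 = (173 - 120) + 38495 = 53 + 38495 = 38548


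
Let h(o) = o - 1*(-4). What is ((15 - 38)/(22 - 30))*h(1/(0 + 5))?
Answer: 483/40 ≈ 12.075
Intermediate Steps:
h(o) = 4 + o (h(o) = o + 4 = 4 + o)
((15 - 38)/(22 - 30))*h(1/(0 + 5)) = ((15 - 38)/(22 - 30))*(4 + 1/(0 + 5)) = (-23/(-8))*(4 + 1/5) = (-23*(-⅛))*(4 + ⅕) = (23/8)*(21/5) = 483/40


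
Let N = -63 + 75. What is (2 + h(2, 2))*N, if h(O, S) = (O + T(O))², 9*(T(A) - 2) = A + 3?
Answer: 7372/27 ≈ 273.04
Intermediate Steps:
T(A) = 7/3 + A/9 (T(A) = 2 + (A + 3)/9 = 2 + (3 + A)/9 = 2 + (⅓ + A/9) = 7/3 + A/9)
h(O, S) = (7/3 + 10*O/9)² (h(O, S) = (O + (7/3 + O/9))² = (7/3 + 10*O/9)²)
N = 12
(2 + h(2, 2))*N = (2 + (21 + 10*2)²/81)*12 = (2 + (21 + 20)²/81)*12 = (2 + (1/81)*41²)*12 = (2 + (1/81)*1681)*12 = (2 + 1681/81)*12 = (1843/81)*12 = 7372/27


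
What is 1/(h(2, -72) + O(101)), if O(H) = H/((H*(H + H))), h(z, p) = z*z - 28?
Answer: -202/4847 ≈ -0.041675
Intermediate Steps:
h(z, p) = -28 + z² (h(z, p) = z² - 28 = -28 + z²)
O(H) = 1/(2*H) (O(H) = H/((H*(2*H))) = H/((2*H²)) = H*(1/(2*H²)) = 1/(2*H))
1/(h(2, -72) + O(101)) = 1/((-28 + 2²) + (½)/101) = 1/((-28 + 4) + (½)*(1/101)) = 1/(-24 + 1/202) = 1/(-4847/202) = -202/4847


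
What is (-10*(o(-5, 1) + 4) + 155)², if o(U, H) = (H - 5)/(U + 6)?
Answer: 24025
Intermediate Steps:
o(U, H) = (-5 + H)/(6 + U)
(-10*(o(-5, 1) + 4) + 155)² = (-10*((-5 + 1)/(6 - 5) + 4) + 155)² = (-10*(-4/1 + 4) + 155)² = (-10*(1*(-4) + 4) + 155)² = (-10*(-4 + 4) + 155)² = (-10*0 + 155)² = (0 + 155)² = 155² = 24025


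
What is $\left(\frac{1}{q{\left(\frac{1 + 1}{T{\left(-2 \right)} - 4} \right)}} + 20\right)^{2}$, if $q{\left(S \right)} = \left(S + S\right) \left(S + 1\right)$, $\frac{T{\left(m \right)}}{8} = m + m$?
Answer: $\frac{31684}{289} \approx 109.63$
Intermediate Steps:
$T{\left(m \right)} = 16 m$ ($T{\left(m \right)} = 8 \left(m + m\right) = 8 \cdot 2 m = 16 m$)
$q{\left(S \right)} = 2 S \left(1 + S\right)$
$\left(\frac{1}{q{\left(\frac{1 + 1}{T{\left(-2 \right)} - 4} \right)}} + 20\right)^{2} = \left(\frac{1}{2 \frac{1 + 1}{16 \left(-2\right) - 4} \left(1 + \frac{1 + 1}{16 \left(-2\right) - 4}\right)} + 20\right)^{2} = \left(\frac{1}{2 \frac{2}{-32 - 4} \left(1 + \frac{2}{-32 - 4}\right)} + 20\right)^{2} = \left(\frac{1}{2 \frac{2}{-36} \left(1 + \frac{2}{-36}\right)} + 20\right)^{2} = \left(\frac{1}{2 \cdot 2 \left(- \frac{1}{36}\right) \left(1 + 2 \left(- \frac{1}{36}\right)\right)} + 20\right)^{2} = \left(\frac{1}{2 \left(- \frac{1}{18}\right) \left(1 - \frac{1}{18}\right)} + 20\right)^{2} = \left(\frac{1}{2 \left(- \frac{1}{18}\right) \frac{17}{18}} + 20\right)^{2} = \left(\frac{1}{- \frac{17}{162}} + 20\right)^{2} = \left(- \frac{162}{17} + 20\right)^{2} = \left(\frac{178}{17}\right)^{2} = \frac{31684}{289}$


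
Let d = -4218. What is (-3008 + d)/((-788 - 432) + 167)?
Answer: 7226/1053 ≈ 6.8623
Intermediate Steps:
(-3008 + d)/((-788 - 432) + 167) = (-3008 - 4218)/((-788 - 432) + 167) = -7226/(-1220 + 167) = -7226/(-1053) = -7226*(-1/1053) = 7226/1053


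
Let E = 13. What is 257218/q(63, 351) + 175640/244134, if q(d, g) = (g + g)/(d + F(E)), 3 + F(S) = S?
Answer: 3265104289/122067 ≈ 26748.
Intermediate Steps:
F(S) = -3 + S
q(d, g) = 2*g/(10 + d) (q(d, g) = (g + g)/(d + (-3 + 13)) = (2*g)/(d + 10) = (2*g)/(10 + d) = 2*g/(10 + d))
257218/q(63, 351) + 175640/244134 = 257218/((2*351/(10 + 63))) + 175640/244134 = 257218/((2*351/73)) + 175640*(1/244134) = 257218/((2*351*(1/73))) + 87820/122067 = 257218/(702/73) + 87820/122067 = 257218*(73/702) + 87820/122067 = 722189/27 + 87820/122067 = 3265104289/122067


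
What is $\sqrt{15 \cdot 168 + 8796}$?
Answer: $2 \sqrt{2829} \approx 106.38$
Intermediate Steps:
$\sqrt{15 \cdot 168 + 8796} = \sqrt{2520 + 8796} = \sqrt{11316} = 2 \sqrt{2829}$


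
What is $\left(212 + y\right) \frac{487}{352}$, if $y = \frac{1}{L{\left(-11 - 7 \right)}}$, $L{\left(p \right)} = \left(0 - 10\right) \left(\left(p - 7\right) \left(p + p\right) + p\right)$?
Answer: $\frac{910611593}{3104640} \approx 293.31$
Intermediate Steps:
$L{\left(p \right)} = - 10 p - 20 p \left(-7 + p\right)$ ($L{\left(p \right)} = - 10 \left(\left(-7 + p\right) 2 p + p\right) = - 10 \left(2 p \left(-7 + p\right) + p\right) = - 10 \left(p + 2 p \left(-7 + p\right)\right) = - 10 p - 20 p \left(-7 + p\right)$)
$y = - \frac{1}{8820}$ ($y = \frac{1}{10 \left(-11 - 7\right) \left(13 - 2 \left(-11 - 7\right)\right)} = \frac{1}{10 \left(-18\right) \left(13 - -36\right)} = \frac{1}{10 \left(-18\right) \left(13 + 36\right)} = \frac{1}{10 \left(-18\right) 49} = \frac{1}{-8820} = - \frac{1}{8820} \approx -0.00011338$)
$\left(212 + y\right) \frac{487}{352} = \left(212 - \frac{1}{8820}\right) \frac{487}{352} = \frac{1869839 \cdot 487 \cdot \frac{1}{352}}{8820} = \frac{1869839}{8820} \cdot \frac{487}{352} = \frac{910611593}{3104640}$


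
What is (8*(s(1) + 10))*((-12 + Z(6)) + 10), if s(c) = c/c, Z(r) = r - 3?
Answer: 88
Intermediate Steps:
Z(r) = -3 + r
s(c) = 1
(8*(s(1) + 10))*((-12 + Z(6)) + 10) = (8*(1 + 10))*((-12 + (-3 + 6)) + 10) = (8*11)*((-12 + 3) + 10) = 88*(-9 + 10) = 88*1 = 88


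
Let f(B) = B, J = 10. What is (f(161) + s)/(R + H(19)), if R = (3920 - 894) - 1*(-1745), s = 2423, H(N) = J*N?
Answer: 2584/4961 ≈ 0.52086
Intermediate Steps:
H(N) = 10*N
R = 4771 (R = 3026 + 1745 = 4771)
(f(161) + s)/(R + H(19)) = (161 + 2423)/(4771 + 10*19) = 2584/(4771 + 190) = 2584/4961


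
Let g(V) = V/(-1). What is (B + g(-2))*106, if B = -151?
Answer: -15794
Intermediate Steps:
g(V) = -V (g(V) = V*(-1) = -V)
(B + g(-2))*106 = (-151 - 1*(-2))*106 = (-151 + 2)*106 = -149*106 = -15794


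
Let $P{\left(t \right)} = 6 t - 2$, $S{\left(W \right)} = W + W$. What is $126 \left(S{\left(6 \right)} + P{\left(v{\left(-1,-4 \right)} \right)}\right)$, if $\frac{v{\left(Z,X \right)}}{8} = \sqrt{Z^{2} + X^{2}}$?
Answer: $1260 + 6048 \sqrt{17} \approx 26197.0$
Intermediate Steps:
$S{\left(W \right)} = 2 W$
$v{\left(Z,X \right)} = 8 \sqrt{X^{2} + Z^{2}}$ ($v{\left(Z,X \right)} = 8 \sqrt{Z^{2} + X^{2}} = 8 \sqrt{X^{2} + Z^{2}}$)
$P{\left(t \right)} = -2 + 6 t$
$126 \left(S{\left(6 \right)} + P{\left(v{\left(-1,-4 \right)} \right)}\right) = 126 \left(2 \cdot 6 - \left(2 - 6 \cdot 8 \sqrt{\left(-4\right)^{2} + \left(-1\right)^{2}}\right)\right) = 126 \left(12 - \left(2 - 6 \cdot 8 \sqrt{16 + 1}\right)\right) = 126 \left(12 - \left(2 - 6 \cdot 8 \sqrt{17}\right)\right) = 126 \left(12 - \left(2 - 48 \sqrt{17}\right)\right) = 126 \left(10 + 48 \sqrt{17}\right) = 1260 + 6048 \sqrt{17}$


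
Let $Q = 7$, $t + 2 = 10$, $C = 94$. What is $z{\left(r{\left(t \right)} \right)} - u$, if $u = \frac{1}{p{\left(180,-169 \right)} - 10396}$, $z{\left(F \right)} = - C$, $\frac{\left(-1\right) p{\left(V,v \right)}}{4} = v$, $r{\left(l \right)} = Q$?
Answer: $- \frac{913679}{9720} \approx -94.0$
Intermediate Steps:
$t = 8$ ($t = -2 + 10 = 8$)
$r{\left(l \right)} = 7$
$p{\left(V,v \right)} = - 4 v$
$z{\left(F \right)} = -94$ ($z{\left(F \right)} = \left(-1\right) 94 = -94$)
$u = - \frac{1}{9720}$ ($u = \frac{1}{\left(-4\right) \left(-169\right) - 10396} = \frac{1}{676 - 10396} = \frac{1}{-9720} = - \frac{1}{9720} \approx -0.00010288$)
$z{\left(r{\left(t \right)} \right)} - u = -94 - - \frac{1}{9720} = -94 + \frac{1}{9720} = - \frac{913679}{9720}$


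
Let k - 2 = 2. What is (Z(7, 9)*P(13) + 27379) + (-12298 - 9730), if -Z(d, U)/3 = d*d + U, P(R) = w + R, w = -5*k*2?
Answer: 10049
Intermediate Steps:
k = 4 (k = 2 + 2 = 4)
w = -40 (w = -5*4*2 = -20*2 = -40)
P(R) = -40 + R
Z(d, U) = -3*U - 3*d² (Z(d, U) = -3*(d*d + U) = -3*(d² + U) = -3*(U + d²) = -3*U - 3*d²)
(Z(7, 9)*P(13) + 27379) + (-12298 - 9730) = ((-3*9 - 3*7²)*(-40 + 13) + 27379) + (-12298 - 9730) = ((-27 - 3*49)*(-27) + 27379) - 22028 = ((-27 - 147)*(-27) + 27379) - 22028 = (-174*(-27) + 27379) - 22028 = (4698 + 27379) - 22028 = 32077 - 22028 = 10049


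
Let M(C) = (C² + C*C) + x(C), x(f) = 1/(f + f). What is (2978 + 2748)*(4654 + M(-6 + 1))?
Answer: 134672657/5 ≈ 2.6935e+7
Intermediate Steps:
x(f) = 1/(2*f)
M(C) = 1/(2*C) + 2*C² (M(C) = (C² + C*C) + 1/(2*C) = (C² + C²) + 1/(2*C) = 2*C² + 1/(2*C) = 1/(2*C) + 2*C²)
(2978 + 2748)*(4654 + M(-6 + 1)) = (2978 + 2748)*(4654 + (1 + 4*(-6 + 1)³)/(2*(-6 + 1))) = 5726*(4654 + (½)*(1 + 4*(-5)³)/(-5)) = 5726*(4654 + (½)*(-⅕)*(1 + 4*(-125))) = 5726*(4654 + (½)*(-⅕)*(1 - 500)) = 5726*(4654 + (½)*(-⅕)*(-499)) = 5726*(4654 + 499/10) = 5726*(47039/10) = 134672657/5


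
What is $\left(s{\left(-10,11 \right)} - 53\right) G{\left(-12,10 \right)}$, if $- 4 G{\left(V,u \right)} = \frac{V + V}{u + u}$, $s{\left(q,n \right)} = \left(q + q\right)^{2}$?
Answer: $\frac{1041}{10} \approx 104.1$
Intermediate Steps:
$s{\left(q,n \right)} = 4 q^{2}$ ($s{\left(q,n \right)} = \left(2 q\right)^{2} = 4 q^{2}$)
$G{\left(V,u \right)} = - \frac{V}{4 u}$ ($G{\left(V,u \right)} = - \frac{\left(V + V\right) \frac{1}{u + u}}{4} = - \frac{2 V \frac{1}{2 u}}{4} = - \frac{V \frac{1}{u}}{4} = - \frac{V}{4 u}$)
$\left(s{\left(-10,11 \right)} - 53\right) G{\left(-12,10 \right)} = \left(4 \left(-10\right)^{2} - 53\right) \left(\left(- \frac{1}{4}\right) \left(-12\right) \frac{1}{10}\right) = \left(4 \cdot 100 - 53\right) \left(\left(- \frac{1}{4}\right) \left(-12\right) \frac{1}{10}\right) = \left(400 - 53\right) \frac{3}{10} = 347 \cdot \frac{3}{10} = \frac{1041}{10}$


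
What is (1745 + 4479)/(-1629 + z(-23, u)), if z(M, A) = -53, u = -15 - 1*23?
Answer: -3112/841 ≈ -3.7004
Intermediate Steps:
u = -38 (u = -15 - 23 = -38)
(1745 + 4479)/(-1629 + z(-23, u)) = (1745 + 4479)/(-1629 - 53) = 6224/(-1682) = 6224*(-1/1682) = -3112/841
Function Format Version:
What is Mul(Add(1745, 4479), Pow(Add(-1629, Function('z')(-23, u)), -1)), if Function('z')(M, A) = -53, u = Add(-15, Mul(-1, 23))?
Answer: Rational(-3112, 841) ≈ -3.7004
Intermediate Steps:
u = -38 (u = Add(-15, -23) = -38)
Mul(Add(1745, 4479), Pow(Add(-1629, Function('z')(-23, u)), -1)) = Mul(Add(1745, 4479), Pow(Add(-1629, -53), -1)) = Mul(6224, Pow(-1682, -1)) = Mul(6224, Rational(-1, 1682)) = Rational(-3112, 841)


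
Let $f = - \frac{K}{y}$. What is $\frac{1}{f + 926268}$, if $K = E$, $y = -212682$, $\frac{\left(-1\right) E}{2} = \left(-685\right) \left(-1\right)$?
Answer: $\frac{106341}{98500264703} \approx 1.0796 \cdot 10^{-6}$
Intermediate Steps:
$E = -1370$ ($E = - 2 \left(\left(-685\right) \left(-1\right)\right) = \left(-2\right) 685 = -1370$)
$K = -1370$
$f = - \frac{685}{106341}$ ($f = - \frac{-1370}{-212682} = - \frac{\left(-1370\right) \left(-1\right)}{212682} = \left(-1\right) \frac{685}{106341} = - \frac{685}{106341} \approx -0.0064415$)
$\frac{1}{f + 926268} = \frac{1}{- \frac{685}{106341} + 926268} = \frac{1}{\frac{98500264703}{106341}} = \frac{106341}{98500264703}$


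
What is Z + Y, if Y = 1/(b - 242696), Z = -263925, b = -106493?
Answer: -92159706826/349189 ≈ -2.6393e+5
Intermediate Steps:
Y = -1/349189 (Y = 1/(-106493 - 242696) = 1/(-349189) = -1/349189 ≈ -2.8638e-6)
Z + Y = -263925 - 1/349189 = -92159706826/349189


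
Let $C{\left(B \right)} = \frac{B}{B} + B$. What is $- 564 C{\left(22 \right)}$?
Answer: $-12972$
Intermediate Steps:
$C{\left(B \right)} = 1 + B$
$- 564 C{\left(22 \right)} = - 564 \left(1 + 22\right) = \left(-564\right) 23 = -12972$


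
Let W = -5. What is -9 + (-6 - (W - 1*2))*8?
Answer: -1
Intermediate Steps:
-9 + (-6 - (W - 1*2))*8 = -9 + (-6 - (-5 - 1*2))*8 = -9 + (-6 - (-5 - 2))*8 = -9 + (-6 - 1*(-7))*8 = -9 + (-6 + 7)*8 = -9 + 1*8 = -9 + 8 = -1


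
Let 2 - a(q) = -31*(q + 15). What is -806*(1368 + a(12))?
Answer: -1778842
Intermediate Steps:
a(q) = 467 + 31*q (a(q) = 2 - (-31)*(q + 15) = 2 - (-31)*(15 + q) = 2 - (-465 - 31*q) = 2 + (465 + 31*q) = 467 + 31*q)
-806*(1368 + a(12)) = -806*(1368 + (467 + 31*12)) = -806*(1368 + (467 + 372)) = -806*(1368 + 839) = -806*2207 = -1778842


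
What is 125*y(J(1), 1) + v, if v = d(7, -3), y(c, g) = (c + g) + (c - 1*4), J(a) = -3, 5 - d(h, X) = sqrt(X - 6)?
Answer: -1120 - 3*I ≈ -1120.0 - 3.0*I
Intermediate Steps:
d(h, X) = 5 - sqrt(-6 + X) (d(h, X) = 5 - sqrt(X - 6) = 5 - sqrt(-6 + X))
y(c, g) = -4 + g + 2*c (y(c, g) = (c + g) + (c - 4) = (c + g) + (-4 + c) = -4 + g + 2*c)
v = 5 - 3*I (v = 5 - sqrt(-6 - 3) = 5 - sqrt(-9) = 5 - 3*I ≈ 5.0 - 3.0*I)
125*y(J(1), 1) + v = 125*(-4 + 1 + 2*(-3)) + (5 - 3*I) = 125*(-4 + 1 - 6) + (5 - 3*I) = 125*(-9) + (5 - 3*I) = -1125 + (5 - 3*I) = -1120 - 3*I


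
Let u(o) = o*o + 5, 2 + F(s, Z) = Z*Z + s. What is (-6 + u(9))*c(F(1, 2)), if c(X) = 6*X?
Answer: 1440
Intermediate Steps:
F(s, Z) = -2 + s + Z² (F(s, Z) = -2 + (Z*Z + s) = -2 + (Z² + s) = -2 + (s + Z²) = -2 + s + Z²)
u(o) = 5 + o² (u(o) = o² + 5 = 5 + o²)
(-6 + u(9))*c(F(1, 2)) = (-6 + (5 + 9²))*(6*(-2 + 1 + 2²)) = (-6 + (5 + 81))*(6*(-2 + 1 + 4)) = (-6 + 86)*(6*3) = 80*18 = 1440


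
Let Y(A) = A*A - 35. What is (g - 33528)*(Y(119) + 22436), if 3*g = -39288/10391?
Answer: -12738293813728/10391 ≈ -1.2259e+9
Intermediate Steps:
g = -13096/10391 (g = (-39288/10391)/3 = (-39288*1/10391)/3 = (⅓)*(-39288/10391) = -13096/10391 ≈ -1.2603)
Y(A) = -35 + A² (Y(A) = A² - 35 = -35 + A²)
(g - 33528)*(Y(119) + 22436) = (-13096/10391 - 33528)*((-35 + 119²) + 22436) = -348402544*((-35 + 14161) + 22436)/10391 = -348402544*(14126 + 22436)/10391 = -348402544/10391*36562 = -12738293813728/10391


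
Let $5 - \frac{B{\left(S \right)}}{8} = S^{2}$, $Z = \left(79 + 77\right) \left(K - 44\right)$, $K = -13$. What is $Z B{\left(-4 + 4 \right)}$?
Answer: $-355680$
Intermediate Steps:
$Z = -8892$ ($Z = \left(79 + 77\right) \left(-13 - 44\right) = 156 \left(-57\right) = -8892$)
$B{\left(S \right)} = 40 - 8 S^{2}$
$Z B{\left(-4 + 4 \right)} = - 8892 \left(40 - 8 \left(-4 + 4\right)^{2}\right) = - 8892 \left(40 - 8 \cdot 0^{2}\right) = - 8892 \left(40 - 0\right) = - 8892 \left(40 + 0\right) = \left(-8892\right) 40 = -355680$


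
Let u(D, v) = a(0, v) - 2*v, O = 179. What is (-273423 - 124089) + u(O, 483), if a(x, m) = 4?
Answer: -398474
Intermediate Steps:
u(D, v) = 4 - 2*v
(-273423 - 124089) + u(O, 483) = (-273423 - 124089) + (4 - 2*483) = -397512 + (4 - 966) = -397512 - 962 = -398474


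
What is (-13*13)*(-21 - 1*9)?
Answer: 5070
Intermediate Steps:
(-13*13)*(-21 - 1*9) = -169*(-21 - 9) = -169*(-30) = 5070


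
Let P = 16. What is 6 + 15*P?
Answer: 246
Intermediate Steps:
6 + 15*P = 6 + 15*16 = 6 + 240 = 246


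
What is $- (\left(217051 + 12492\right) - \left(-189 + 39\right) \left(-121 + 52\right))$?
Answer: $-219193$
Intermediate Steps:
$- (\left(217051 + 12492\right) - \left(-189 + 39\right) \left(-121 + 52\right)) = - (229543 - \left(-150\right) \left(-69\right)) = - (229543 - 10350) = \left(-1\right) 219193 = -219193$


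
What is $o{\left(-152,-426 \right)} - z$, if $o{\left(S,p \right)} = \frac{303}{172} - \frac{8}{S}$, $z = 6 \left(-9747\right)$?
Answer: $\frac{191125105}{3268} \approx 58484.0$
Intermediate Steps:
$z = -58482$
$o{\left(S,p \right)} = \frac{303}{172} - \frac{8}{S}$ ($o{\left(S,p \right)} = 303 \cdot \frac{1}{172} - \frac{8}{S} = \frac{303}{172} - \frac{8}{S}$)
$o{\left(-152,-426 \right)} - z = \left(\frac{303}{172} - \frac{8}{-152}\right) - -58482 = \left(\frac{303}{172} - - \frac{1}{19}\right) + 58482 = \left(\frac{303}{172} + \frac{1}{19}\right) + 58482 = \frac{5929}{3268} + 58482 = \frac{191125105}{3268}$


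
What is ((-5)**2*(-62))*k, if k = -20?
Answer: 31000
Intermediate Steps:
((-5)**2*(-62))*k = ((-5)**2*(-62))*(-20) = (25*(-62))*(-20) = -1550*(-20) = 31000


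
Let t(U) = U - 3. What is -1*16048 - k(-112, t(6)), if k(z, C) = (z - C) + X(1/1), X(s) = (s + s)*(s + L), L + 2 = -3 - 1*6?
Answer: -15913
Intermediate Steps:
L = -11 (L = -2 + (-3 - 1*6) = -2 + (-3 - 6) = -2 - 9 = -11)
t(U) = -3 + U
X(s) = 2*s*(-11 + s) (X(s) = (s + s)*(s - 11) = (2*s)*(-11 + s) = 2*s*(-11 + s))
k(z, C) = -20 + z - C (k(z, C) = (z - C) + 2*(-11 + 1/1)/1 = (z - C) + 2*1*(-11 + 1) = (z - C) + 2*1*(-10) = (z - C) - 20 = -20 + z - C)
-1*16048 - k(-112, t(6)) = -1*16048 - (-20 - 112 - (-3 + 6)) = -16048 - (-20 - 112 - 1*3) = -16048 - (-20 - 112 - 3) = -16048 - 1*(-135) = -16048 + 135 = -15913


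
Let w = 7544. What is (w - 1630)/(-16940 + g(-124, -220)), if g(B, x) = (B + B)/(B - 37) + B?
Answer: -476077/1373528 ≈ -0.34661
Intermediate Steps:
g(B, x) = B + 2*B/(-37 + B) (g(B, x) = (2*B)/(-37 + B) + B = 2*B/(-37 + B) + B = B + 2*B/(-37 + B))
(w - 1630)/(-16940 + g(-124, -220)) = (7544 - 1630)/(-16940 - 124*(-35 - 124)/(-37 - 124)) = 5914/(-16940 - 124*(-159)/(-161)) = 5914/(-16940 - 124*(-1/161)*(-159)) = 5914/(-16940 - 19716/161) = 5914/(-2747056/161) = 5914*(-161/2747056) = -476077/1373528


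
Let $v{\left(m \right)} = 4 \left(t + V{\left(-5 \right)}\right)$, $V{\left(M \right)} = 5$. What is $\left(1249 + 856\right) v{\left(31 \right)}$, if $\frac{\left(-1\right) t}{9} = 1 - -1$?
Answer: $-109460$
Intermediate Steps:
$t = -18$ ($t = - 9 \left(1 - -1\right) = - 9 \left(1 + 1\right) = \left(-9\right) 2 = -18$)
$v{\left(m \right)} = -52$ ($v{\left(m \right)} = 4 \left(-18 + 5\right) = 4 \left(-13\right) = -52$)
$\left(1249 + 856\right) v{\left(31 \right)} = \left(1249 + 856\right) \left(-52\right) = 2105 \left(-52\right) = -109460$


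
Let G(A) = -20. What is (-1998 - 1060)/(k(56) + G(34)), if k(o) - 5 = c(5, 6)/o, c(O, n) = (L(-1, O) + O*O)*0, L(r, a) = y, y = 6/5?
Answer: 3058/15 ≈ 203.87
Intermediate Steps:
y = 6/5 (y = 6*(1/5) = 6/5 ≈ 1.2000)
L(r, a) = 6/5
c(O, n) = 0 (c(O, n) = (6/5 + O*O)*0 = (6/5 + O**2)*0 = 0)
k(o) = 5 (k(o) = 5 + 0/o = 5 + 0 = 5)
(-1998 - 1060)/(k(56) + G(34)) = (-1998 - 1060)/(5 - 20) = -3058/(-15) = -3058*(-1/15) = 3058/15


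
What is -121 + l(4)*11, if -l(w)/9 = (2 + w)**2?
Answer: -3685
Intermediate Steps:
l(w) = -9*(2 + w)**2
-121 + l(4)*11 = -121 - 9*(2 + 4)**2*11 = -121 - 9*6**2*11 = -121 - 9*36*11 = -121 - 324*11 = -121 - 3564 = -3685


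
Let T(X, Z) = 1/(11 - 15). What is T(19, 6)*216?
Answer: -54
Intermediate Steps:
T(X, Z) = -1/4 (T(X, Z) = 1/(-4) = -1/4)
T(19, 6)*216 = -1/4*216 = -54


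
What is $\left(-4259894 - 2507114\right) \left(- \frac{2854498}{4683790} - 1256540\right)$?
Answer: $\frac{19913180857594447392}{2341895} \approx 8.503 \cdot 10^{12}$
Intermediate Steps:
$\left(-4259894 - 2507114\right) \left(- \frac{2854498}{4683790} - 1256540\right) = - 6767008 \left(\left(-2854498\right) \frac{1}{4683790} - 1256540\right) = - 6767008 \left(- \frac{1427249}{2341895} - 1256540\right) = \left(-6767008\right) \left(- \frac{2942686170549}{2341895}\right) = \frac{19913180857594447392}{2341895}$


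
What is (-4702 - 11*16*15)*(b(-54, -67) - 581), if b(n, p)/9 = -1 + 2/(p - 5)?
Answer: 8667231/2 ≈ 4.3336e+6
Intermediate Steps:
b(n, p) = -9 + 18/(-5 + p) (b(n, p) = 9*(-1 + 2/(p - 5)) = 9*(-1 + 2/(-5 + p)) = -9 + 18/(-5 + p))
(-4702 - 11*16*15)*(b(-54, -67) - 581) = (-4702 - 11*16*15)*(9*(7 - 1*(-67))/(-5 - 67) - 581) = (-4702 - 176*15)*(9*(7 + 67)/(-72) - 581) = (-4702 - 2640)*(9*(-1/72)*74 - 581) = -7342*(-37/4 - 581) = -7342*(-2361/4) = 8667231/2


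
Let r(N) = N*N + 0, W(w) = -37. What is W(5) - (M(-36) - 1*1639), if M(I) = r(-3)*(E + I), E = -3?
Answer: 1953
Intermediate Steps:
r(N) = N**2 (r(N) = N**2 + 0 = N**2)
M(I) = -27 + 9*I (M(I) = (-3)**2*(-3 + I) = 9*(-3 + I) = -27 + 9*I)
W(5) - (M(-36) - 1*1639) = -37 - ((-27 + 9*(-36)) - 1*1639) = -37 - ((-27 - 324) - 1639) = -37 - (-351 - 1639) = -37 - 1*(-1990) = -37 + 1990 = 1953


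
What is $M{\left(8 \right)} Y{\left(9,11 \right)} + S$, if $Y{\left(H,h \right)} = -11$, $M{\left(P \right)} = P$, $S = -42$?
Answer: $-130$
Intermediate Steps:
$M{\left(8 \right)} Y{\left(9,11 \right)} + S = 8 \left(-11\right) - 42 = -88 - 42 = -130$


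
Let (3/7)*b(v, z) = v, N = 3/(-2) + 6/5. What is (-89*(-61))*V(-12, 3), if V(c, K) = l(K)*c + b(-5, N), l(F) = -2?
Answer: 200873/3 ≈ 66958.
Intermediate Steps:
N = -3/10 (N = 3*(-1/2) + 6*(1/5) = -3/2 + 6/5 = -3/10 ≈ -0.30000)
b(v, z) = 7*v/3
V(c, K) = -35/3 - 2*c (V(c, K) = -2*c + (7/3)*(-5) = -2*c - 35/3 = -35/3 - 2*c)
(-89*(-61))*V(-12, 3) = (-89*(-61))*(-35/3 - 2*(-12)) = 5429*(-35/3 + 24) = 5429*(37/3) = 200873/3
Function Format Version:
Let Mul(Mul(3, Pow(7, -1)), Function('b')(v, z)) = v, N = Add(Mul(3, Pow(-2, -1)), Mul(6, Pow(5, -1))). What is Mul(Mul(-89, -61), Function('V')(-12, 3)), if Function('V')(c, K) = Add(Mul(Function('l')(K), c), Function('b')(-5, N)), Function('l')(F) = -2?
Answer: Rational(200873, 3) ≈ 66958.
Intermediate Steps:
N = Rational(-3, 10) (N = Add(Mul(3, Rational(-1, 2)), Mul(6, Rational(1, 5))) = Add(Rational(-3, 2), Rational(6, 5)) = Rational(-3, 10) ≈ -0.30000)
Function('b')(v, z) = Mul(Rational(7, 3), v)
Function('V')(c, K) = Add(Rational(-35, 3), Mul(-2, c)) (Function('V')(c, K) = Add(Mul(-2, c), Mul(Rational(7, 3), -5)) = Add(Mul(-2, c), Rational(-35, 3)) = Add(Rational(-35, 3), Mul(-2, c)))
Mul(Mul(-89, -61), Function('V')(-12, 3)) = Mul(Mul(-89, -61), Add(Rational(-35, 3), Mul(-2, -12))) = Mul(5429, Add(Rational(-35, 3), 24)) = Mul(5429, Rational(37, 3)) = Rational(200873, 3)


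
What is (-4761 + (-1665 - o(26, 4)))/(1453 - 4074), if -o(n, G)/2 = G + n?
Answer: 6366/2621 ≈ 2.4288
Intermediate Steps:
o(n, G) = -2*G - 2*n (o(n, G) = -2*(G + n) = -2*G - 2*n)
(-4761 + (-1665 - o(26, 4)))/(1453 - 4074) = (-4761 + (-1665 - (-2*4 - 2*26)))/(1453 - 4074) = (-4761 + (-1665 - (-8 - 52)))/(-2621) = (-4761 + (-1665 - 1*(-60)))*(-1/2621) = (-4761 + (-1665 + 60))*(-1/2621) = (-4761 - 1605)*(-1/2621) = -6366*(-1/2621) = 6366/2621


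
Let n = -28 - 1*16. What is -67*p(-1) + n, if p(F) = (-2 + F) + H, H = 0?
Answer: 157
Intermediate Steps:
n = -44 (n = -28 - 16 = -44)
p(F) = -2 + F (p(F) = (-2 + F) + 0 = -2 + F)
-67*p(-1) + n = -67*(-2 - 1) - 44 = -67*(-3) - 44 = 201 - 44 = 157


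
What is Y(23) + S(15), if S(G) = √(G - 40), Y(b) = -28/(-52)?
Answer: 7/13 + 5*I ≈ 0.53846 + 5.0*I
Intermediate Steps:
Y(b) = 7/13 (Y(b) = -28*(-1/52) = 7/13)
S(G) = √(-40 + G)
Y(23) + S(15) = 7/13 + √(-40 + 15) = 7/13 + √(-25) = 7/13 + 5*I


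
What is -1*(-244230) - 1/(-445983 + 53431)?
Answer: 95872974961/392552 ≈ 2.4423e+5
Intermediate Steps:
-1*(-244230) - 1/(-445983 + 53431) = 244230 - 1/(-392552) = 244230 - 1*(-1/392552) = 244230 + 1/392552 = 95872974961/392552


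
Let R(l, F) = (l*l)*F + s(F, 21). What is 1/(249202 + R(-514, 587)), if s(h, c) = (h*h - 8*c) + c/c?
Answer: 1/155676656 ≈ 6.4236e-9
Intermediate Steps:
s(h, c) = 1 + h² - 8*c (s(h, c) = (h² - 8*c) + 1 = 1 + h² - 8*c)
R(l, F) = -167 + F² + F*l² (R(l, F) = (l*l)*F + (1 + F² - 8*21) = l²*F + (1 + F² - 168) = F*l² + (-167 + F²) = -167 + F² + F*l²)
1/(249202 + R(-514, 587)) = 1/(249202 + (-167 + 587² + 587*(-514)²)) = 1/(249202 + (-167 + 344569 + 587*264196)) = 1/(249202 + (-167 + 344569 + 155083052)) = 1/(249202 + 155427454) = 1/155676656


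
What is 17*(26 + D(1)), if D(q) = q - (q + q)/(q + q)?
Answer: 442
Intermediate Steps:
D(q) = -1 + q (D(q) = q - 2*q/(2*q) = q - 2*q*1/(2*q) = q - 1*1 = q - 1 = -1 + q)
17*(26 + D(1)) = 17*(26 + (-1 + 1)) = 17*(26 + 0) = 17*26 = 442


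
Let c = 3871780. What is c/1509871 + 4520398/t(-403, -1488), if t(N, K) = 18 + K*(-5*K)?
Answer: 1638095670041/759787813611 ≈ 2.1560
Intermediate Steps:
t(N, K) = 18 - 5*K**2
c/1509871 + 4520398/t(-403, -1488) = 3871780/1509871 + 4520398/(18 - 5*(-1488)**2) = 3871780*(1/1509871) + 4520398/(18 - 5*2214144) = 351980/137261 + 4520398/(18 - 11070720) = 351980/137261 + 4520398/(-11070702) = 351980/137261 + 4520398*(-1/11070702) = 351980/137261 - 2260199/5535351 = 1638095670041/759787813611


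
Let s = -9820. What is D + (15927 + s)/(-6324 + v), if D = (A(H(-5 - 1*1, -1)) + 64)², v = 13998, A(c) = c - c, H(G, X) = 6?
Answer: 31438811/7674 ≈ 4096.8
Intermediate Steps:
A(c) = 0
D = 4096 (D = (0 + 64)² = 64² = 4096)
D + (15927 + s)/(-6324 + v) = 4096 + (15927 - 9820)/(-6324 + 13998) = 4096 + 6107/7674 = 31438811/7674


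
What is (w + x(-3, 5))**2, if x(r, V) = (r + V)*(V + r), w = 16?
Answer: 400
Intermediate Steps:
x(r, V) = (V + r)**2 (x(r, V) = (V + r)*(V + r) = (V + r)**2)
(w + x(-3, 5))**2 = (16 + (5 - 3)**2)**2 = (16 + 2**2)**2 = (16 + 4)**2 = 20**2 = 400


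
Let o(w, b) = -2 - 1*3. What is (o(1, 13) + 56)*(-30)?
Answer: -1530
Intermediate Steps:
o(w, b) = -5 (o(w, b) = -2 - 3 = -5)
(o(1, 13) + 56)*(-30) = (-5 + 56)*(-30) = 51*(-30) = -1530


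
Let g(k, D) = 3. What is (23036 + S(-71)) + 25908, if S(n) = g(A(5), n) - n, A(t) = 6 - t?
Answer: 49018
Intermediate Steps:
S(n) = 3 - n
(23036 + S(-71)) + 25908 = (23036 + (3 - 1*(-71))) + 25908 = (23036 + (3 + 71)) + 25908 = (23036 + 74) + 25908 = 23110 + 25908 = 49018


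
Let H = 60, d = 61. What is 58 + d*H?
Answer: 3718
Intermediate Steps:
58 + d*H = 58 + 61*60 = 58 + 3660 = 3718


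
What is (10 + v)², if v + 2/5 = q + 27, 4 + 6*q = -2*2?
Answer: 279841/225 ≈ 1243.7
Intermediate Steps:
q = -4/3 (q = -⅔ + (-2*2)/6 = -⅔ + (⅙)*(-4) = -⅔ - ⅔ = -4/3 ≈ -1.3333)
v = 379/15 (v = -⅖ + (-4/3 + 27) = -⅖ + 77/3 = 379/15 ≈ 25.267)
(10 + v)² = (10 + 379/15)² = (529/15)² = 279841/225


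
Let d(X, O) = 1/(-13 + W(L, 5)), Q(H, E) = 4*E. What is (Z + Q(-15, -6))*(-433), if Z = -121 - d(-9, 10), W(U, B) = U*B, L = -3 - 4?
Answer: 3013247/48 ≈ 62776.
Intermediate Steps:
L = -7
W(U, B) = B*U
d(X, O) = -1/48 (d(X, O) = 1/(-13 + 5*(-7)) = 1/(-13 - 35) = 1/(-48) = -1/48)
Z = -5807/48 (Z = -121 - 1*(-1/48) = -121 + 1/48 = -5807/48 ≈ -120.98)
(Z + Q(-15, -6))*(-433) = (-5807/48 + 4*(-6))*(-433) = (-5807/48 - 24)*(-433) = -6959/48*(-433) = 3013247/48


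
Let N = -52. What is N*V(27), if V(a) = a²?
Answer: -37908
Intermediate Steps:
N*V(27) = -52*27² = -52*729 = -37908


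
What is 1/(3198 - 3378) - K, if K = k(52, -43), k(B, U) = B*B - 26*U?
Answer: -687961/180 ≈ -3822.0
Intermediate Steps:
k(B, U) = B² - 26*U
K = 3822 (K = 52² - 26*(-43) = 2704 + 1118 = 3822)
1/(3198 - 3378) - K = 1/(3198 - 3378) - 1*3822 = 1/(-180) - 3822 = -1/180 - 3822 = -687961/180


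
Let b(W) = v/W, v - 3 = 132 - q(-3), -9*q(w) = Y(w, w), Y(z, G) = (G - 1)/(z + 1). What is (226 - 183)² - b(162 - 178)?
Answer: 267473/144 ≈ 1857.5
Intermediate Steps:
Y(z, G) = (-1 + G)/(1 + z)
q(w) = -(-1 + w)/(9*(1 + w))
v = 1217/9 (v = 3 + (132 - (1 - 1*(-3))/(9*(1 - 3))) = 3 + (132 - (1 + 3)/(9*(-2))) = 3 + (132 - (-1)*4/(9*2)) = 3 + (132 - 1*(-2/9)) = 3 + (132 + 2/9) = 3 + 1190/9 = 1217/9 ≈ 135.22)
b(W) = 1217/(9*W)
(226 - 183)² - b(162 - 178) = (226 - 183)² - 1217/(9*(162 - 178)) = 43² - 1217/(9*(-16)) = 1849 - 1217*(-1)/(9*16) = 1849 - 1*(-1217/144) = 1849 + 1217/144 = 267473/144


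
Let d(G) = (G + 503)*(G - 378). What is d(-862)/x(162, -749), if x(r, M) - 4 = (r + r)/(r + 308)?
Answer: 52306300/551 ≈ 94930.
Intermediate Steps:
x(r, M) = 4 + 2*r/(308 + r) (x(r, M) = 4 + (r + r)/(r + 308) = 4 + (2*r)/(308 + r) = 4 + 2*r/(308 + r))
d(G) = (-378 + G)*(503 + G) (d(G) = (503 + G)*(-378 + G) = (-378 + G)*(503 + G))
d(-862)/x(162, -749) = (-190134 + (-862)² + 125*(-862))/((2*(616 + 3*162)/(308 + 162))) = (-190134 + 743044 - 107750)/((2*(616 + 486)/470)) = 445160/((2*(1/470)*1102)) = 445160/(1102/235) = 445160*(235/1102) = 52306300/551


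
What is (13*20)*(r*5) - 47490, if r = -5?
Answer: -53990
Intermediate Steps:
(13*20)*(r*5) - 47490 = (13*20)*(-5*5) - 47490 = 260*(-25) - 47490 = -6500 - 47490 = -53990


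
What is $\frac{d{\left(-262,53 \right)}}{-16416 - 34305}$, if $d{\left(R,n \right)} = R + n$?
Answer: $\frac{19}{4611} \approx 0.0041206$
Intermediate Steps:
$\frac{d{\left(-262,53 \right)}}{-16416 - 34305} = \frac{-262 + 53}{-16416 - 34305} = - \frac{209}{-16416 - 34305} = - \frac{209}{-50721} = \left(-209\right) \left(- \frac{1}{50721}\right) = \frac{19}{4611}$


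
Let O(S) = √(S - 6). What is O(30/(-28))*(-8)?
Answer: -12*I*√154/7 ≈ -21.274*I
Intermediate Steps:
O(S) = √(-6 + S)
O(30/(-28))*(-8) = √(-6 + 30/(-28))*(-8) = √(-6 + 30*(-1/28))*(-8) = √(-6 - 15/14)*(-8) = √(-99/14)*(-8) = (3*I*√154/14)*(-8) = -12*I*√154/7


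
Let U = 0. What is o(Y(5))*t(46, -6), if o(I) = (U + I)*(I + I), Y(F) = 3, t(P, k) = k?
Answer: -108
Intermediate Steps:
o(I) = 2*I² (o(I) = (0 + I)*(I + I) = I*(2*I) = 2*I²)
o(Y(5))*t(46, -6) = (2*3²)*(-6) = (2*9)*(-6) = 18*(-6) = -108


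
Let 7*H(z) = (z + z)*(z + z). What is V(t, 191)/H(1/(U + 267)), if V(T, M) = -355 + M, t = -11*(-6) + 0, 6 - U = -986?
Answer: -454918247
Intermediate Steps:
U = 992 (U = 6 - 1*(-986) = 6 + 986 = 992)
t = 66 (t = 66 + 0 = 66)
H(z) = 4*z²/7 (H(z) = ((z + z)*(z + z))/7 = ((2*z)*(2*z))/7 = (4*z²)/7 = 4*z²/7)
V(t, 191)/H(1/(U + 267)) = (-355 + 191)/((4*(1/(992 + 267))²/7)) = -164/(4*(1/1259)²/7) = -164/((4/7)*(1/1585081)) = -164/4/11095567 = -164*11095567/4 = -454918247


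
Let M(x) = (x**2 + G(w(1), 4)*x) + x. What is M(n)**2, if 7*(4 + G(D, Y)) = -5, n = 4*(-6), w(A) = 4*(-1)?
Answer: 21678336/49 ≈ 4.4242e+5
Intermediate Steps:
w(A) = -4
n = -24
G(D, Y) = -33/7 (G(D, Y) = -4 + (1/7)*(-5) = -4 - 5/7 = -33/7)
M(x) = x**2 - 26*x/7 (M(x) = (x**2 - 33*x/7) + x = x**2 - 26*x/7)
M(n)**2 = ((1/7)*(-24)*(-26 + 7*(-24)))**2 = ((1/7)*(-24)*(-26 - 168))**2 = ((1/7)*(-24)*(-194))**2 = (4656/7)**2 = 21678336/49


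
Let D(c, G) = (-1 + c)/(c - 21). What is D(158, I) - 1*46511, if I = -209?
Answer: -6371850/137 ≈ -46510.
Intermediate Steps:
D(c, G) = (-1 + c)/(-21 + c)
D(158, I) - 1*46511 = (-1 + 158)/(-21 + 158) - 1*46511 = 157/137 - 46511 = -6371850/137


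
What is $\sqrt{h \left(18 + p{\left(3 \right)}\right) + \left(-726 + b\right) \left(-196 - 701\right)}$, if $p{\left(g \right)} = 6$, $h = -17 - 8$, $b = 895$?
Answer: $i \sqrt{152193} \approx 390.12 i$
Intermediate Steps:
$h = -25$
$\sqrt{h \left(18 + p{\left(3 \right)}\right) + \left(-726 + b\right) \left(-196 - 701\right)} = \sqrt{- 25 \left(18 + 6\right) + \left(-726 + 895\right) \left(-196 - 701\right)} = \sqrt{\left(-25\right) 24 + 169 \left(-897\right)} = \sqrt{-600 - 151593} = \sqrt{-152193} = i \sqrt{152193}$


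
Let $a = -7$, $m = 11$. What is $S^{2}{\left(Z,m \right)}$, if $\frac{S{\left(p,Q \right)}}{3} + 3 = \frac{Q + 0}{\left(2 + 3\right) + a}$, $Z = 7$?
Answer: $\frac{2601}{4} \approx 650.25$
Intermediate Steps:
$S{\left(p,Q \right)} = -9 - \frac{3 Q}{2}$ ($S{\left(p,Q \right)} = -9 + 3 \frac{Q + 0}{\left(2 + 3\right) - 7} = -9 + 3 \frac{Q}{5 - 7} = -9 + 3 \frac{Q}{-2} = -9 + 3 Q \left(- \frac{1}{2}\right) = -9 + 3 \left(- \frac{Q}{2}\right) = -9 - \frac{3 Q}{2}$)
$S^{2}{\left(Z,m \right)} = \left(-9 - \frac{33}{2}\right)^{2} = \left(- \frac{51}{2}\right)^{2} = \frac{2601}{4}$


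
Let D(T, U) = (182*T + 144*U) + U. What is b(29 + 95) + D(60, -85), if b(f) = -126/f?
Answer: -87173/62 ≈ -1406.0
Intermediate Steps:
D(T, U) = 145*U + 182*T (D(T, U) = (144*U + 182*T) + U = 145*U + 182*T)
b(29 + 95) + D(60, -85) = -126/(29 + 95) + (145*(-85) + 182*60) = -126/124 + (-12325 + 10920) = -126*1/124 - 1405 = -63/62 - 1405 = -87173/62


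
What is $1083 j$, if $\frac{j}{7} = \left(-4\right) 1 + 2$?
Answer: $-15162$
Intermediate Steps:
$j = -14$ ($j = 7 \left(\left(-4\right) 1 + 2\right) = 7 \left(-4 + 2\right) = 7 \left(-2\right) = -14$)
$1083 j = 1083 \left(-14\right) = -15162$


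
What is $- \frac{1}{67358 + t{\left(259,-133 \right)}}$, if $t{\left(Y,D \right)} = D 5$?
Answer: $- \frac{1}{66693} \approx -1.4994 \cdot 10^{-5}$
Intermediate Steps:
$t{\left(Y,D \right)} = 5 D$
$- \frac{1}{67358 + t{\left(259,-133 \right)}} = - \frac{1}{67358 + 5 \left(-133\right)} = - \frac{1}{67358 - 665} = - \frac{1}{66693}$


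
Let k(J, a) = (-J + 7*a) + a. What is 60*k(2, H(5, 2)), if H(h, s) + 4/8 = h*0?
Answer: -360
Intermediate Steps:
H(h, s) = -1/2 (H(h, s) = -1/2 + h*0 = -1/2 + 0 = -1/2)
k(J, a) = -J + 8*a
60*k(2, H(5, 2)) = 60*(-1*2 + 8*(-1/2)) = 60*(-2 - 4) = 60*(-6) = -360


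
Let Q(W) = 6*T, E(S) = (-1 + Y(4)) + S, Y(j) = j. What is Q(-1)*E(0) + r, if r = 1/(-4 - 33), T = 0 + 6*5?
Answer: 19979/37 ≈ 539.97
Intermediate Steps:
E(S) = 3 + S (E(S) = (-1 + 4) + S = 3 + S)
T = 30 (T = 0 + 30 = 30)
r = -1/37 (r = 1/(-37) = -1/37 ≈ -0.027027)
Q(W) = 180 (Q(W) = 6*30 = 180)
Q(-1)*E(0) + r = 180*(3 + 0) - 1/37 = 180*3 - 1/37 = 540 - 1/37 = 19979/37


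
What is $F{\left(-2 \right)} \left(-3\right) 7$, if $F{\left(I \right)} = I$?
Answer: $42$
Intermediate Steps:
$F{\left(-2 \right)} \left(-3\right) 7 = \left(-2\right) \left(-3\right) 7 = 6 \cdot 7 = 42$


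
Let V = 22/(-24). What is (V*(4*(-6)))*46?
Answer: 1012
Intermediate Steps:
V = -11/12 (V = 22*(-1/24) = -11/12 ≈ -0.91667)
(V*(4*(-6)))*46 = -11*(-6)/3*46 = -11/12*(-24)*46 = 22*46 = 1012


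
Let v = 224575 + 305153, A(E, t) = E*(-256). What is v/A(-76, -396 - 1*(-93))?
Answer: 8277/304 ≈ 27.227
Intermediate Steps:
A(E, t) = -256*E
v = 529728
v/A(-76, -396 - 1*(-93)) = 529728/((-256*(-76))) = 529728/19456 = 529728*(1/19456) = 8277/304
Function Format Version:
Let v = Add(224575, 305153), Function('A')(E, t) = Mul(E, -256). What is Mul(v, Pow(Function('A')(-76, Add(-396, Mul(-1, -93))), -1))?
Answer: Rational(8277, 304) ≈ 27.227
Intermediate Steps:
Function('A')(E, t) = Mul(-256, E)
v = 529728
Mul(v, Pow(Function('A')(-76, Add(-396, Mul(-1, -93))), -1)) = Mul(529728, Pow(Mul(-256, -76), -1)) = Mul(529728, Pow(19456, -1)) = Mul(529728, Rational(1, 19456)) = Rational(8277, 304)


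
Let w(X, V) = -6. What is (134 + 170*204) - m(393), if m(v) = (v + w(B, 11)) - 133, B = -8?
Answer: 34560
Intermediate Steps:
m(v) = -139 + v (m(v) = (v - 6) - 133 = (-6 + v) - 133 = -139 + v)
(134 + 170*204) - m(393) = (134 + 170*204) - (-139 + 393) = (134 + 34680) - 1*254 = 34814 - 254 = 34560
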